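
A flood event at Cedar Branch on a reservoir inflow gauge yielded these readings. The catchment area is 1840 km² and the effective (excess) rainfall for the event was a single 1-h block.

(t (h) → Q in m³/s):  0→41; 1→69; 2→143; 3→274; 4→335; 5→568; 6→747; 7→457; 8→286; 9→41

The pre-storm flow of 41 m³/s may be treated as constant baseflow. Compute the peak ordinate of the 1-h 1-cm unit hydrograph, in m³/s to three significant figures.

Direct runoff: 0.0, 28.0, 102.0, 233.0, 294.0, 527.0, 706.0, 416.0, 245.0, 0.0 m³/s; ΣQ_DR = 2551 m³/s, peak = 706.0 m³/s.
Runoff depth d = ΣQ_DR·Δt / A = 2551 × 3600 / (1840 km²) = 4.991 mm.
The 1-cm UH is the DRH scaled by (10 mm)/d, so U_p = 706.0 × 10/4.991 = 1410 m³/s.

U_p ≈ 1410 m³/s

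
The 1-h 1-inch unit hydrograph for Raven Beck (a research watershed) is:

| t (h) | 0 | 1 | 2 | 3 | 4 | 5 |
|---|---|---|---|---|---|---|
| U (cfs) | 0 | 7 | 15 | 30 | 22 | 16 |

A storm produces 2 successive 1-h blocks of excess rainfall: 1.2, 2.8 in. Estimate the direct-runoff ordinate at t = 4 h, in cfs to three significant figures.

Q ≈ 110 cfs

By discrete convolution, Q_j = Σ (P_i / 1 in) · U_{j−i}.
At t = 4 h (j=4): Q = (1.2/1)·22 + (2.8/1)·30 = 110 cfs.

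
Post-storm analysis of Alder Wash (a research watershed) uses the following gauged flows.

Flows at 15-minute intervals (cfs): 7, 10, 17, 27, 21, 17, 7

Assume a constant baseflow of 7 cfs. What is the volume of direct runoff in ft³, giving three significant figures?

Direct-runoff ordinates (Q − Q_b): 0.0, 3.0, 10.0, 20.0, 14.0, 10.0, 0.0 cfs.
ΣQ_DR = 57.00 cfs.
With Δt = 0.25 h = 900 s, V = ΣQ_DR · Δt = 57.00 × 900 = 51300 ft³.

V ≈ 51300 ft³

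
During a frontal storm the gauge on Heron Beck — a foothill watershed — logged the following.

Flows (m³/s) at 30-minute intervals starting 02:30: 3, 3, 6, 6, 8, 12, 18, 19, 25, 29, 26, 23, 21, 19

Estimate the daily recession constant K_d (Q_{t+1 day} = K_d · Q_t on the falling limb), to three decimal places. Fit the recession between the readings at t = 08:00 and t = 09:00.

K_d ≈ 0.010

Between t = 08:00 and t = 09:00 the flow falls from 23 to 19 m³/s over 2×0.5 h = 1 h.
Per-interval ratio K = (19/23)^(1/2) = 0.9089; K_d = K^(24/0.5) = 0.010.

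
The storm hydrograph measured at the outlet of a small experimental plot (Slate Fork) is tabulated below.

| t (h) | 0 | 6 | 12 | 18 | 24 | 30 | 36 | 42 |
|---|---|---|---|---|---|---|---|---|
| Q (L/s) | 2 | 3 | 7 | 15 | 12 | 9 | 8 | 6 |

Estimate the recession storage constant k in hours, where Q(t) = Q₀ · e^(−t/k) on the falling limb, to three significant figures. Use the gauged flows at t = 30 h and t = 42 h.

On the falling limb, Q drops from 9 to 6 L/s between t = 30 h and t = 42 h (Δt = 12 h).
k = −Δt / ln(Q₂/Q₁) = −12 / ln(6/9) = 29.6 h.

k ≈ 29.6 h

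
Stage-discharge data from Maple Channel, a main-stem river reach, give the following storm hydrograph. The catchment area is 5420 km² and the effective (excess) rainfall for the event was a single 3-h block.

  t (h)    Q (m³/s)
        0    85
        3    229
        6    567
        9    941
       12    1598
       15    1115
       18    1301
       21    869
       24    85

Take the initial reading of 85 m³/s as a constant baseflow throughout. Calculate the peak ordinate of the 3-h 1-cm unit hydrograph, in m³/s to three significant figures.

U_p ≈ 1260 m³/s

Direct runoff: 0.0, 144.0, 482.0, 856.0, 1513.0, 1030.0, 1216.0, 784.0, 0.0 m³/s; ΣQ_DR = 6025 m³/s, peak = 1513.0 m³/s.
Runoff depth d = ΣQ_DR·Δt / A = 6025 × 10800 / (5420 km²) = 12.01 mm.
The 1-cm UH is the DRH scaled by (10 mm)/d, so U_p = 1513.0 × 10/12.01 = 1260 m³/s.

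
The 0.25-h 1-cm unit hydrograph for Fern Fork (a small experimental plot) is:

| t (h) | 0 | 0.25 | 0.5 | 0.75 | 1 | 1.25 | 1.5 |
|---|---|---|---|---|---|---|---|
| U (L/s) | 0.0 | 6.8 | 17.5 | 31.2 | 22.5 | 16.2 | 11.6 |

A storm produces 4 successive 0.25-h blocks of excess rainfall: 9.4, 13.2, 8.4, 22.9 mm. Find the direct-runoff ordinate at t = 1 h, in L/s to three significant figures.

Q ≈ 92.6 L/s

By discrete convolution, Q_j = Σ (P_i / 10 mm) · U_{j−i}.
At t = 1 h (j=4): Q = (9.4/10)·22.5 + (13.2/10)·31.2 + (8.4/10)·17.5 + (22.9/10)·6.8 = 92.6 L/s.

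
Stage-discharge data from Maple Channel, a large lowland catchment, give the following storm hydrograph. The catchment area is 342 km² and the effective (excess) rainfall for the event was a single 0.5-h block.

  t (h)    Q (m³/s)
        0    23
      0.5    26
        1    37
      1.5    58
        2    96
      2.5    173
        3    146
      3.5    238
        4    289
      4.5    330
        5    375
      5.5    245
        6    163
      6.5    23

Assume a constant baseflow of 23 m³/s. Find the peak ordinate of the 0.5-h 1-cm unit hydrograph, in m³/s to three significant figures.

Direct runoff: 0.0, 3.0, 14.0, 35.0, 73.0, 150.0, 123.0, 215.0, 266.0, 307.0, 352.0, 222.0, 140.0, 0.0 m³/s; ΣQ_DR = 1900 m³/s, peak = 352.0 m³/s.
Runoff depth d = ΣQ_DR·Δt / A = 1900 × 1800 / (342 km²) = 10.00 mm.
The 1-cm UH is the DRH scaled by (10 mm)/d, so U_p = 352.0 × 10/10.00 = 352 m³/s.

U_p ≈ 352 m³/s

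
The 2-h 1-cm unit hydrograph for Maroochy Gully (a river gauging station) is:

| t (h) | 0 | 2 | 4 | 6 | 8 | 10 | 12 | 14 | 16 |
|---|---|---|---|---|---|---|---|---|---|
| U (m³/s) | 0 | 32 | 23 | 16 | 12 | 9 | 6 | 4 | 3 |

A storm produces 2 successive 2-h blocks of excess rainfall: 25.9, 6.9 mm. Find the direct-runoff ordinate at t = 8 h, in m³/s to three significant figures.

By discrete convolution, Q_j = Σ (P_i / 10 mm) · U_{j−i}.
At t = 8 h (j=4): Q = (25.9/10)·12 + (6.9/10)·16 = 42.1 m³/s.

Q ≈ 42.1 m³/s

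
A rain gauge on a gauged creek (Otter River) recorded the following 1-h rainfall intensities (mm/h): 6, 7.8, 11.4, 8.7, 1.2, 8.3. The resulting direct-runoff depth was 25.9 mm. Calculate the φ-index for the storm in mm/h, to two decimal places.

Only the 5 blocks with intensity above φ contribute runoff: 6, 7.8, 11.4, 8.7, 8.3 mm/h.
Σ(I−φ)·Δt = d  ⇒  (6+7.8+11.4+8.7+8.3 − 5φ)·1 = 25.9
φ = (42.20 − 25.9/1) / 5 = 3.26 mm/h.

φ ≈ 3.26 mm/h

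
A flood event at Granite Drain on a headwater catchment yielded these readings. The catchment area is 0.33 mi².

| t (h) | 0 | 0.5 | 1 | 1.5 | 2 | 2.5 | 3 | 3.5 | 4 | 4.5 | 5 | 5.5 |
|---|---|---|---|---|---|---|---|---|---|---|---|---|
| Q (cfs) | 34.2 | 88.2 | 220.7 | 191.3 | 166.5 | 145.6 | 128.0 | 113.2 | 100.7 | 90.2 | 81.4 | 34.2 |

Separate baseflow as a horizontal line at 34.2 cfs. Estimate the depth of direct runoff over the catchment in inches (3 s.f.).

d ≈ 2.31 in

Direct runoff: 0.0, 54.0, 186.5, 157.1, 132.3, 111.4, 93.8, 79.0, 66.5, 56.0, 47.2, 0.0 cfs; ΣQ_DR = 983.8 cfs.
V = ΣQ_DR · Δt = 983.8 × 1800 s = 1.771 × 10^6 ft³.
Over A = 0.33 mi², depth = V / A = 2.31 in.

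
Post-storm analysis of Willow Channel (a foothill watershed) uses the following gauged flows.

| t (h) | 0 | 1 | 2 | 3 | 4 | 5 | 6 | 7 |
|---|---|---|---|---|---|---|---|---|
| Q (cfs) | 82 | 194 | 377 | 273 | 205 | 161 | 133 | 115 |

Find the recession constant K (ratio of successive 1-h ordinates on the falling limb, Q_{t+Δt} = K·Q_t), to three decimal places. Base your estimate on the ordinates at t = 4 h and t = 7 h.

K ≈ 0.825

Using the recession-limb readings at t = 4 h and t = 7 h: Q falls from 205 to 115 cfs over 3 intervals.
K = (Q₂/Q₁)^(1/3) = (115/205)^(1/3) = 0.825.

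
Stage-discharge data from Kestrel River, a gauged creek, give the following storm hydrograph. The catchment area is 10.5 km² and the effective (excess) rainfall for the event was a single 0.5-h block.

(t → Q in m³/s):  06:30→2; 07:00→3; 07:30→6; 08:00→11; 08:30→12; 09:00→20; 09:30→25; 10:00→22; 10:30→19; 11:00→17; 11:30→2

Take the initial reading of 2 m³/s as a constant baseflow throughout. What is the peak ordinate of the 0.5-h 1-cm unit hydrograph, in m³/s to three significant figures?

U_p ≈ 11.5 m³/s

Direct runoff: 0.0, 1.0, 4.0, 9.0, 10.0, 18.0, 23.0, 20.0, 17.0, 15.0, 0.0 m³/s; ΣQ_DR = 117.0 m³/s, peak = 23.0 m³/s.
Runoff depth d = ΣQ_DR·Δt / A = 117.0 × 1800 / (10.5 km²) = 20.06 mm.
The 1-cm UH is the DRH scaled by (10 mm)/d, so U_p = 23.0 × 10/20.06 = 11.5 m³/s.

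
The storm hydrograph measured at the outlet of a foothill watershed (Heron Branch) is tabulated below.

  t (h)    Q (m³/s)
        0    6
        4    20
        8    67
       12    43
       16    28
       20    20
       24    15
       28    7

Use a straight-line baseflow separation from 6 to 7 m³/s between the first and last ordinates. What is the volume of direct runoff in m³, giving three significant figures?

V ≈ 2.22 × 10^6 m³

Direct-runoff ordinates (Q − Q_b): 0.00, 13.86, 60.71, 36.57, 21.43, 13.29, 8.14, 0.00 m³/s.
ΣQ_DR = 154.0 m³/s.
With Δt = 4 h = 14400 s, V = ΣQ_DR · Δt = 154.0 × 14400 = 2.22 × 10^6 m³.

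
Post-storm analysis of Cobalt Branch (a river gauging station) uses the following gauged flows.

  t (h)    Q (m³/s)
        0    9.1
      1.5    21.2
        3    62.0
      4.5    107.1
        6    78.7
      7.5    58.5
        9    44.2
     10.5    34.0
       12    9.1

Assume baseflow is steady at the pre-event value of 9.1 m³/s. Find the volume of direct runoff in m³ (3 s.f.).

Direct-runoff ordinates (Q − Q_b): 0.0, 12.1, 52.9, 98.0, 69.6, 49.4, 35.1, 24.9, 0.0 m³/s.
ΣQ_DR = 342.0 m³/s.
With Δt = 1.5 h = 5400 s, V = ΣQ_DR · Δt = 342.0 × 5400 = 1.85 × 10^6 m³.

V ≈ 1.85 × 10^6 m³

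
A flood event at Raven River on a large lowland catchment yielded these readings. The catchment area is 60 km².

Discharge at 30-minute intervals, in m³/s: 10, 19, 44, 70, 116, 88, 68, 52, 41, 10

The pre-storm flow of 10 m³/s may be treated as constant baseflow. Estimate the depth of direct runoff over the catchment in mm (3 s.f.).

d ≈ 12.5 mm

Direct runoff: 0.0, 9.0, 34.0, 60.0, 106.0, 78.0, 58.0, 42.0, 31.0, 0.0 m³/s; ΣQ_DR = 418.0 m³/s.
V = ΣQ_DR · Δt = 418.0 × 1800 s = 7.524 × 10^5 m³.
Over A = 60 km², depth = V / A = 12.5 mm.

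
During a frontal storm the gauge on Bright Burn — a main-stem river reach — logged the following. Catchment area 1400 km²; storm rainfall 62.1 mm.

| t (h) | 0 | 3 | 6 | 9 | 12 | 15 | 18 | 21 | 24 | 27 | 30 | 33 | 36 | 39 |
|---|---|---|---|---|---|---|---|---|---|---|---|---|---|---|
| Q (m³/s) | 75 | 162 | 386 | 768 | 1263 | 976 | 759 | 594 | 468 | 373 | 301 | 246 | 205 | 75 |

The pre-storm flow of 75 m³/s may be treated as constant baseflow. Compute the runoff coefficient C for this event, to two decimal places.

ΣQ_DR = 5601 m³/s; V = ΣQ_DR·Δt = 6.049 × 10^7 m³.
Runoff depth d = V / A = 43.21 mm.
C = d / P = 43.21 / 62.1 = 0.70.

C ≈ 0.70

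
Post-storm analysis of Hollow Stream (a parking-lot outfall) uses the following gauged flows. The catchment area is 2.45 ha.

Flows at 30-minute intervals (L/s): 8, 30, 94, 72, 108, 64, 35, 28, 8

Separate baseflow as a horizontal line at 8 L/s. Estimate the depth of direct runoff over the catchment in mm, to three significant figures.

d ≈ 27.6 mm

Direct runoff: 0.0, 22.0, 86.0, 64.0, 100.0, 56.0, 27.0, 20.0, 0.0 L/s; ΣQ_DR = 375.0 L/s.
V = ΣQ_DR · Δt = 375.0 × 1800 s = 6.750 × 10^5 L.
Over A = 2.45 ha, depth = V / A = 27.6 mm.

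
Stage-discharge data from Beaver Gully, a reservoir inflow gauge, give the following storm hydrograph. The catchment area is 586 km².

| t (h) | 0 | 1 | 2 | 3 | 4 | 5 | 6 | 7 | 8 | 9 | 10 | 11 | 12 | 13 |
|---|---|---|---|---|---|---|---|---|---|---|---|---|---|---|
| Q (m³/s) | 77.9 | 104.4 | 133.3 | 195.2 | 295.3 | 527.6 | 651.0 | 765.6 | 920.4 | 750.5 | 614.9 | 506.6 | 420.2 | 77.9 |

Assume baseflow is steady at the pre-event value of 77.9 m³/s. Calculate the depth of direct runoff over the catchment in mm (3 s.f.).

d ≈ 30.4 mm

Direct runoff: 0.0, 26.5, 55.4, 117.3, 217.4, 449.7, 573.1, 687.7, 842.5, 672.6, 537.0, 428.7, 342.3, 0.0 m³/s; ΣQ_DR = 4950 m³/s.
V = ΣQ_DR · Δt = 4950 × 3600 s = 1.782 × 10^7 m³.
Over A = 586 km², depth = V / A = 30.4 mm.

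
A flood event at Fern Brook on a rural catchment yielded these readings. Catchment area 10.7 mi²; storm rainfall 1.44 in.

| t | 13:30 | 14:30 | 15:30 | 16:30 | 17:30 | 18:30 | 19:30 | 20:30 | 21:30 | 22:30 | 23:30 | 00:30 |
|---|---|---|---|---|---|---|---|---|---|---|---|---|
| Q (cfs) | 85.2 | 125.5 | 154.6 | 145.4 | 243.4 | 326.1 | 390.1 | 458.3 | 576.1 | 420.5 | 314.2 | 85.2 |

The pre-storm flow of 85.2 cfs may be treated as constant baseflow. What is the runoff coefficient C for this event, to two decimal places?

C ≈ 0.23

ΣQ_DR = 2302 cfs; V = ΣQ_DR·Δt = 8.288 × 10^6 ft³.
Runoff depth d = V / A = 0.3334 in.
C = d / P = 0.3334 / 1.44 = 0.23.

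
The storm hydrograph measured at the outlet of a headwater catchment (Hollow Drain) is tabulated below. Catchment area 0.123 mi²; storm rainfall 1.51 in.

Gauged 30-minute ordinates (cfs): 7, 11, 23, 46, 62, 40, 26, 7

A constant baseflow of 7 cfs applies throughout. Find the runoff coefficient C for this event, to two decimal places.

ΣQ_DR = 166.0 cfs; V = ΣQ_DR·Δt = 2.988 × 10^5 ft³.
Runoff depth d = V / A = 1.046 in.
C = d / P = 1.046 / 1.51 = 0.69.

C ≈ 0.69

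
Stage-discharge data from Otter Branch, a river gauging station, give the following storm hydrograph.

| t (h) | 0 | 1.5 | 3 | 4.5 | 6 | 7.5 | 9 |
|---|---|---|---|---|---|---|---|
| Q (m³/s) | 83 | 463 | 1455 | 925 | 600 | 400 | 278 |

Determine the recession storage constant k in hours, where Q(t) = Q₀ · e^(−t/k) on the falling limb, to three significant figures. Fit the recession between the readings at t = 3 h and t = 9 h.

On the falling limb, Q drops from 1455 to 278 m³/s between t = 3 h and t = 9 h (Δt = 6 h).
k = −Δt / ln(Q₂/Q₁) = −6 / ln(278/1455) = 3.63 h.

k ≈ 3.63 h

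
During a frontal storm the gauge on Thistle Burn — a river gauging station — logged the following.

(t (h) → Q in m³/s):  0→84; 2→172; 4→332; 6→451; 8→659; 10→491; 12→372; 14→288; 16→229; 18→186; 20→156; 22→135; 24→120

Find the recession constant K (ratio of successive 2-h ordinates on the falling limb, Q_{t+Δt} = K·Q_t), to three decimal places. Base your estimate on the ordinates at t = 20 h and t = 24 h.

Using the recession-limb readings at t = 20 h and t = 24 h: Q falls from 156 to 120 m³/s over 2 intervals.
K = (Q₂/Q₁)^(1/2) = (120/156)^(1/2) = 0.877.

K ≈ 0.877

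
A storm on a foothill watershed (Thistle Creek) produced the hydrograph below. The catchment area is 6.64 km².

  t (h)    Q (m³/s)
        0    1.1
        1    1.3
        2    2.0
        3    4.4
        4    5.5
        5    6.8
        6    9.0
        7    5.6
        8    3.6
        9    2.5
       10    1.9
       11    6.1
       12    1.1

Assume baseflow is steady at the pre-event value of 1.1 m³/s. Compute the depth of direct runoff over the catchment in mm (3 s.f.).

d ≈ 19.8 mm

Direct runoff: 0.0, 0.2, 0.9, 3.3, 4.4, 5.7, 7.9, 4.5, 2.5, 1.4, 0.8, 5.0, 0.0 m³/s; ΣQ_DR = 36.60 m³/s.
V = ΣQ_DR · Δt = 36.60 × 3600 s = 1.318 × 10^5 m³.
Over A = 6.64 km², depth = V / A = 19.8 mm.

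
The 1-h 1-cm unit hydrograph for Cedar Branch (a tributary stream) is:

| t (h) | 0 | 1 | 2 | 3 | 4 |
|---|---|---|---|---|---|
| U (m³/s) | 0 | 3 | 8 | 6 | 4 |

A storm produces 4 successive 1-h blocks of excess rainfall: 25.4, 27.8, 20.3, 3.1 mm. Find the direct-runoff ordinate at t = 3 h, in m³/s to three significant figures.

Q ≈ 43.6 m³/s

By discrete convolution, Q_j = Σ (P_i / 10 mm) · U_{j−i}.
At t = 3 h (j=3): Q = (25.4/10)·6 + (27.8/10)·8 + (20.3/10)·3 + (3.1/10)·0 = 43.6 m³/s.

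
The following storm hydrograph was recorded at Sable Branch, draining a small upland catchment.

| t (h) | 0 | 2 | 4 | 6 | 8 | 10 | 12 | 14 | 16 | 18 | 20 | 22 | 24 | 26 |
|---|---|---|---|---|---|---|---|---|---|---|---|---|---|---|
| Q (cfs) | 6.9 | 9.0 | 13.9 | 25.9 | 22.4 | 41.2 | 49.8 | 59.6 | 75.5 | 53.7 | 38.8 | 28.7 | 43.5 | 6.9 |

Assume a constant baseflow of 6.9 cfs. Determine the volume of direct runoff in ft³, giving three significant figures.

Direct-runoff ordinates (Q − Q_b): 0.0, 2.1, 7.0, 19.0, 15.5, 34.3, 42.9, 52.7, 68.6, 46.8, 31.9, 21.8, 36.6, 0.0 cfs.
ΣQ_DR = 379.2 cfs.
With Δt = 2 h = 7200 s, V = ΣQ_DR · Δt = 379.2 × 7200 = 2.73 × 10^6 ft³.

V ≈ 2.73 × 10^6 ft³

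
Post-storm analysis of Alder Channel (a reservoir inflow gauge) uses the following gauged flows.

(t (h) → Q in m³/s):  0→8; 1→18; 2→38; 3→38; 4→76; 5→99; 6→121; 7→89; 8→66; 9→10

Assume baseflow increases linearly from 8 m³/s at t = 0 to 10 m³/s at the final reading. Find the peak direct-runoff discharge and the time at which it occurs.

Q_p = 111.67 m³/s at t = 6 h

Subtracting baseflow gives direct-runoff ordinates: 0.00, 9.78, 29.56, 29.33, 67.11, 89.89, 111.67, 79.44, 56.22, 0.00 m³/s.
The maximum is 111.67 m³/s, occurring at the reading for t = 6 h.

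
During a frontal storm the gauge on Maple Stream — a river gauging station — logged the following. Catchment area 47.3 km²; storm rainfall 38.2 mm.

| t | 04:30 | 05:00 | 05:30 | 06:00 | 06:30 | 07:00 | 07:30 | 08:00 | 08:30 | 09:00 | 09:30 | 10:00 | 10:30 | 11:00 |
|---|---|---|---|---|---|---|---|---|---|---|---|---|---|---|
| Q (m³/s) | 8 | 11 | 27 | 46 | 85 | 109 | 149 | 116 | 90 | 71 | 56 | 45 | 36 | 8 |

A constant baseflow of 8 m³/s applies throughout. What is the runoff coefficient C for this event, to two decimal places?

ΣQ_DR = 745.0 m³/s; V = ΣQ_DR·Δt = 1.341 × 10^6 m³.
Runoff depth d = V / A = 28.35 mm.
C = d / P = 28.35 / 38.2 = 0.74.

C ≈ 0.74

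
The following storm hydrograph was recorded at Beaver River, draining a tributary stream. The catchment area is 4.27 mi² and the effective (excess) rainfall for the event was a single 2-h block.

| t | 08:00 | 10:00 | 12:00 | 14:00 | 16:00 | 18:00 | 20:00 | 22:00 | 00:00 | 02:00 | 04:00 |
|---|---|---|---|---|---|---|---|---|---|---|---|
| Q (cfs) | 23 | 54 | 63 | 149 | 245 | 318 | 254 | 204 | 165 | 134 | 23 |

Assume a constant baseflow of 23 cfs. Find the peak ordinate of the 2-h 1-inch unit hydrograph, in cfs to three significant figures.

U_p ≈ 295 cfs

Direct runoff: 0.0, 31.0, 40.0, 126.0, 222.0, 295.0, 231.0, 181.0, 142.0, 111.0, 0.0 cfs; ΣQ_DR = 1379 cfs, peak = 295.0 cfs.
Runoff depth d = ΣQ_DR·Δt / A = 1379 × 7200 / (4.27 mi²) = 1.001 in.
The 1-inch UH is the DRH scaled by (1 in)/d, so U_p = 295.0 × 1/1.001 = 295 cfs.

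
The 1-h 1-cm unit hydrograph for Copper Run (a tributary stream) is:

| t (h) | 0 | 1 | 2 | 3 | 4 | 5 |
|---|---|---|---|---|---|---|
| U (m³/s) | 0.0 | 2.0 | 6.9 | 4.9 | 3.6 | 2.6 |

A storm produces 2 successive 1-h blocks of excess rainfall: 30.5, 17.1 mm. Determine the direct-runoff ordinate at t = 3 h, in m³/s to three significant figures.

By discrete convolution, Q_j = Σ (P_i / 10 mm) · U_{j−i}.
At t = 3 h (j=3): Q = (30.5/10)·4.9 + (17.1/10)·6.9 = 26.7 m³/s.

Q ≈ 26.7 m³/s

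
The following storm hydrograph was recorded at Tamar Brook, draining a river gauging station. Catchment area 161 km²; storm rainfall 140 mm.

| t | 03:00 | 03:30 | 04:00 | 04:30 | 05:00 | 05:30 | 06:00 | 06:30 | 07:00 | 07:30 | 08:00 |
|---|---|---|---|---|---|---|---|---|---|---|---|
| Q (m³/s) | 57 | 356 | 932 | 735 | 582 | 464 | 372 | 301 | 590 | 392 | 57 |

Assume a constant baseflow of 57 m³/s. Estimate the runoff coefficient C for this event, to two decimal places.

C ≈ 0.34

ΣQ_DR = 4211 m³/s; V = ΣQ_DR·Δt = 7.580 × 10^6 m³.
Runoff depth d = V / A = 47.08 mm.
C = d / P = 47.08 / 140 = 0.34.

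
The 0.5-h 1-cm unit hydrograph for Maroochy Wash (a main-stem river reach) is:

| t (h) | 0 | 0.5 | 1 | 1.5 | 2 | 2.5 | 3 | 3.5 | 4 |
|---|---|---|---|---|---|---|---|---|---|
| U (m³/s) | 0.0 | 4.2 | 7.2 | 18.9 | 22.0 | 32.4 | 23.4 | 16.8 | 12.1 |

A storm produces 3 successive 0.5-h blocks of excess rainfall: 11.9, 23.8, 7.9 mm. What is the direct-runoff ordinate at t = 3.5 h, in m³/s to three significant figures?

Q ≈ 101 m³/s

By discrete convolution, Q_j = Σ (P_i / 10 mm) · U_{j−i}.
At t = 3.5 h (j=7): Q = (11.9/10)·16.8 + (23.8/10)·23.4 + (7.9/10)·32.4 = 101 m³/s.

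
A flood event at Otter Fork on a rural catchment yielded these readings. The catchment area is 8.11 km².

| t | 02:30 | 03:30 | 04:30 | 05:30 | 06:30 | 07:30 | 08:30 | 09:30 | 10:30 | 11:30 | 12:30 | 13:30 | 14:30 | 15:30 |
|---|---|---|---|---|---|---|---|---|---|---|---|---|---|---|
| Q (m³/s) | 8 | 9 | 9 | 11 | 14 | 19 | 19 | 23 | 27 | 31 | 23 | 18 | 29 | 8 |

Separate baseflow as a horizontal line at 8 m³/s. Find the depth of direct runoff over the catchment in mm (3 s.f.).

d ≈ 60.4 mm

Direct runoff: 0.0, 1.0, 1.0, 3.0, 6.0, 11.0, 11.0, 15.0, 19.0, 23.0, 15.0, 10.0, 21.0, 0.0 m³/s; ΣQ_DR = 136.0 m³/s.
V = ΣQ_DR · Δt = 136.0 × 3600 s = 4.896 × 10^5 m³.
Over A = 8.11 km², depth = V / A = 60.4 mm.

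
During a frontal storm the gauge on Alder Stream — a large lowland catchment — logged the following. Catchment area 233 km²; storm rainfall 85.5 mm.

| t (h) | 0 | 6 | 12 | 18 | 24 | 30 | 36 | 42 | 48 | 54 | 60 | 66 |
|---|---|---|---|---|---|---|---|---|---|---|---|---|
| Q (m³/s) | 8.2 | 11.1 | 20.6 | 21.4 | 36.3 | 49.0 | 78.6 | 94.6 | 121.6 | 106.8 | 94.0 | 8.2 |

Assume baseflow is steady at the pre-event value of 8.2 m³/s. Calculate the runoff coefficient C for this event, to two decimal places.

C ≈ 0.60

ΣQ_DR = 552.0 m³/s; V = ΣQ_DR·Δt = 1.192 × 10^7 m³.
Runoff depth d = V / A = 51.17 mm.
C = d / P = 51.17 / 85.5 = 0.60.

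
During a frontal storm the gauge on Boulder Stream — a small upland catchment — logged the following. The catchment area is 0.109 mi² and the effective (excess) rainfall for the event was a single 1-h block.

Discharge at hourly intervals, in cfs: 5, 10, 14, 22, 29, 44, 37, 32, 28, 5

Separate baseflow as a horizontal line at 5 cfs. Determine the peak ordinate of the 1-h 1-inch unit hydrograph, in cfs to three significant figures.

Direct runoff: 0.0, 5.0, 9.0, 17.0, 24.0, 39.0, 32.0, 27.0, 23.0, 0.0 cfs; ΣQ_DR = 176.0 cfs, peak = 39.0 cfs.
Runoff depth d = ΣQ_DR·Δt / A = 176.0 × 3600 / (0.109 mi²) = 2.502 in.
The 1-inch UH is the DRH scaled by (1 in)/d, so U_p = 39.0 × 1/2.502 = 15.6 cfs.

U_p ≈ 15.6 cfs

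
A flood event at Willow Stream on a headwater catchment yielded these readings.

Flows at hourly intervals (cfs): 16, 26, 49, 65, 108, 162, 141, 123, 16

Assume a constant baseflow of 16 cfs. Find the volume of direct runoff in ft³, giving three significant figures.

V ≈ 2.02 × 10^6 ft³

Direct-runoff ordinates (Q − Q_b): 0.0, 10.0, 33.0, 49.0, 92.0, 146.0, 125.0, 107.0, 0.0 cfs.
ΣQ_DR = 562.0 cfs.
With Δt = 1 h = 3600 s, V = ΣQ_DR · Δt = 562.0 × 3600 = 2.02 × 10^6 ft³.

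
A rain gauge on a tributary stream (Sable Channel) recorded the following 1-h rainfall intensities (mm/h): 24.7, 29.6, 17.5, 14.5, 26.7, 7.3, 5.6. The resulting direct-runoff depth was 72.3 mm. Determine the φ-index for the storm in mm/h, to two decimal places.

φ ≈ 8.14 mm/h

Only the 5 blocks with intensity above φ contribute runoff: 24.7, 29.6, 17.5, 14.5, 26.7 mm/h.
Σ(I−φ)·Δt = d  ⇒  (24.7+29.6+17.5+14.5+26.7 − 5φ)·1 = 72.3
φ = (113.0 − 72.3/1) / 5 = 8.14 mm/h.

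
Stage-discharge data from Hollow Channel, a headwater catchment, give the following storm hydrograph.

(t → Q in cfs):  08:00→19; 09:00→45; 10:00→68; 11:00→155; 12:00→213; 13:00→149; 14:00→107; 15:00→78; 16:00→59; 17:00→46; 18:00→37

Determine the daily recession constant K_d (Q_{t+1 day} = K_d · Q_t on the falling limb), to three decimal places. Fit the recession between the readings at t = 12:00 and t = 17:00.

K_d ≈ 0.001

Between t = 12:00 and t = 17:00 the flow falls from 213 to 46 cfs over 5×1 h = 5 h.
Per-interval ratio K = (46/213)^(1/5) = 0.7360; K_d = K^(24/1) = 0.001.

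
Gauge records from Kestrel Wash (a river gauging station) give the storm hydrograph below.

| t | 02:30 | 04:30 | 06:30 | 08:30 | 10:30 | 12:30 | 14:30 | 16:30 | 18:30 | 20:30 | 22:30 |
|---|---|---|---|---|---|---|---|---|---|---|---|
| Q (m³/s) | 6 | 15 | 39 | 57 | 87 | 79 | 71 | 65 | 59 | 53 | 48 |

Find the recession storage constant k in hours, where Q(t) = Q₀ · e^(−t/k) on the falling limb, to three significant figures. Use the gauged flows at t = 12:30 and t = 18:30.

On the falling limb, Q drops from 79 to 59 m³/s between t = 12:30 and t = 18:30 (Δt = 6 h).
k = −Δt / ln(Q₂/Q₁) = −6 / ln(59/79) = 20.6 h.

k ≈ 20.6 h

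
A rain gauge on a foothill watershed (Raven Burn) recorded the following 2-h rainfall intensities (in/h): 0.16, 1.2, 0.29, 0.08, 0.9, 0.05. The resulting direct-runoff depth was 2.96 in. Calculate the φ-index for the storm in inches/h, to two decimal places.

φ ≈ 0.31 in/h

Only the 2 blocks with intensity above φ contribute runoff: 1.2, 0.9 in/h.
Σ(I−φ)·Δt = d  ⇒  (1.2+0.9 − 2φ)·2 = 2.96
φ = (2.100 − 2.96/2) / 2 = 0.31 in/h.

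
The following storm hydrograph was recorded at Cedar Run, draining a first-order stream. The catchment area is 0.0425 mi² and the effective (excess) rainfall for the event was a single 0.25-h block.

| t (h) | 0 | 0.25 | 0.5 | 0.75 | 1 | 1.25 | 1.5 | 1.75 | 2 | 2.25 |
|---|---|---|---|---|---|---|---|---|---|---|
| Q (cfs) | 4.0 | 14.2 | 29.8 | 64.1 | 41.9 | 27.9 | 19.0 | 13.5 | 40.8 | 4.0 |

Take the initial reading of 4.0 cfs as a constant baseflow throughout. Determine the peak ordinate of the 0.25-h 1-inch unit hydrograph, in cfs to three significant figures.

U_p ≈ 30.1 cfs

Direct runoff: 0.0, 10.2, 25.8, 60.1, 37.9, 23.9, 15.0, 9.5, 36.8, 0.0 cfs; ΣQ_DR = 219.2 cfs, peak = 60.1 cfs.
Runoff depth d = ΣQ_DR·Δt / A = 219.2 × 900 / (0.0425 mi²) = 1.998 in.
The 1-inch UH is the DRH scaled by (1 in)/d, so U_p = 60.1 × 1/1.998 = 30.1 cfs.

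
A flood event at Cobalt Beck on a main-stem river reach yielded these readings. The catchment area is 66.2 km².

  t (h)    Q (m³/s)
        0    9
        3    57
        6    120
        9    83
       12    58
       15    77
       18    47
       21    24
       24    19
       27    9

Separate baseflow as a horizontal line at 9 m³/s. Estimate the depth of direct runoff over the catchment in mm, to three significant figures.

d ≈ 67.4 mm

Direct runoff: 0.0, 48.0, 111.0, 74.0, 49.0, 68.0, 38.0, 15.0, 10.0, 0.0 m³/s; ΣQ_DR = 413.0 m³/s.
V = ΣQ_DR · Δt = 413.0 × 10800 s = 4.460 × 10^6 m³.
Over A = 66.2 km², depth = V / A = 67.4 mm.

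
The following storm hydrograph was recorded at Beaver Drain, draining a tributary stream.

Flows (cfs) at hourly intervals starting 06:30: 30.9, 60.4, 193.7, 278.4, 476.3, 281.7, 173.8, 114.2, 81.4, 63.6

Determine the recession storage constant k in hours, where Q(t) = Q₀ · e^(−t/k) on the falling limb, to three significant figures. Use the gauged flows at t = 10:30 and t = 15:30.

k ≈ 2.48 h

On the falling limb, Q drops from 476.3 to 63.6 cfs between t = 10:30 and t = 15:30 (Δt = 5 h).
k = −Δt / ln(Q₂/Q₁) = −5 / ln(63.6/476.3) = 2.48 h.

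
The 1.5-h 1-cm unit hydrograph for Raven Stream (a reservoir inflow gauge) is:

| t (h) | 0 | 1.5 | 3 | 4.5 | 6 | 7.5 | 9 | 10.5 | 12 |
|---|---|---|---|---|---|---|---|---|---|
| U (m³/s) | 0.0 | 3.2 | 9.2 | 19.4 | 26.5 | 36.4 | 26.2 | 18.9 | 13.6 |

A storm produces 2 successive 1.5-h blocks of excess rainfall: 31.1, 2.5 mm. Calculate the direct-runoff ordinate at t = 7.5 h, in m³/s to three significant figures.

By discrete convolution, Q_j = Σ (P_i / 10 mm) · U_{j−i}.
At t = 7.5 h (j=5): Q = (31.1/10)·36.4 + (2.5/10)·26.5 = 120 m³/s.

Q ≈ 120 m³/s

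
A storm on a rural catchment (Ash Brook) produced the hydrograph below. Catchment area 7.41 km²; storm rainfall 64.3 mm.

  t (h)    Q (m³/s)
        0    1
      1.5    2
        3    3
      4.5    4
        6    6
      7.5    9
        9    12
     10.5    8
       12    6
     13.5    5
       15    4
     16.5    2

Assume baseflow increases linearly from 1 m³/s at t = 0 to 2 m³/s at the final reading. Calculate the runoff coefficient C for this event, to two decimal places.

ΣQ_DR = 44.00 m³/s; V = ΣQ_DR·Δt = 2.376 × 10^5 m³.
Runoff depth d = V / A = 32.06 mm.
C = d / P = 32.06 / 64.3 = 0.50.

C ≈ 0.50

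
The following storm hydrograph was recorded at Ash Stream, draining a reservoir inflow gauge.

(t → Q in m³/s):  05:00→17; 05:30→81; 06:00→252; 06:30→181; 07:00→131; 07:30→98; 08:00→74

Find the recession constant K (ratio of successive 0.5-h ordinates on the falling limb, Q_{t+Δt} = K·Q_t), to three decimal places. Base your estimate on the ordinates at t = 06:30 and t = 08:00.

Using the recession-limb readings at t = 06:30 and t = 08:00: Q falls from 181 to 74 m³/s over 3 intervals.
K = (Q₂/Q₁)^(1/3) = (74/181)^(1/3) = 0.742.

K ≈ 0.742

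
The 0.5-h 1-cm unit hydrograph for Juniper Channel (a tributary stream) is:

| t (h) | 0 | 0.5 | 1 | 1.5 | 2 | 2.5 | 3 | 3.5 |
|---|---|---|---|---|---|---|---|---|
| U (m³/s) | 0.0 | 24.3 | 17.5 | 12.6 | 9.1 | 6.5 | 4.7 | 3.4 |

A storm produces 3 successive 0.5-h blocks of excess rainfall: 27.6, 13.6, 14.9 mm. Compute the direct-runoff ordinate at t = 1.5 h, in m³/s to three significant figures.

By discrete convolution, Q_j = Σ (P_i / 10 mm) · U_{j−i}.
At t = 1.5 h (j=3): Q = (27.6/10)·12.6 + (13.6/10)·17.5 + (14.9/10)·24.3 = 94.8 m³/s.

Q ≈ 94.8 m³/s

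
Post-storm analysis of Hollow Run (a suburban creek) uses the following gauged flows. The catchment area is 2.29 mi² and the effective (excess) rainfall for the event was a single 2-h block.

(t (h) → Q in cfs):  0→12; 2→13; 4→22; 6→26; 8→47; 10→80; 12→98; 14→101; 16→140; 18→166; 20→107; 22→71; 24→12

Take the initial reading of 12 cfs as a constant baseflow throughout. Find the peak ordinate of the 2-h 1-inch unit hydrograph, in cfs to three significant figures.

Direct runoff: 0.0, 1.0, 10.0, 14.0, 35.0, 68.0, 86.0, 89.0, 128.0, 154.0, 95.0, 59.0, 0.0 cfs; ΣQ_DR = 739.0 cfs, peak = 154.0 cfs.
Runoff depth d = ΣQ_DR·Δt / A = 739.0 × 7200 / (2.29 mi²) = 1.000 in.
The 1-inch UH is the DRH scaled by (1 in)/d, so U_p = 154.0 × 1/1.000 = 154 cfs.

U_p ≈ 154 cfs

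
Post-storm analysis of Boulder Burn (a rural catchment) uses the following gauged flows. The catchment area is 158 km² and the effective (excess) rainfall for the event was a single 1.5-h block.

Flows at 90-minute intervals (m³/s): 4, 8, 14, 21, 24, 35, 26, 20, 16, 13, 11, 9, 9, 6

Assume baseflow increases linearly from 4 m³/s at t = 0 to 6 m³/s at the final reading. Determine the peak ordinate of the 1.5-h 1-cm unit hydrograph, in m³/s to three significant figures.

Direct runoff: 0.00, 3.85, 9.69, 16.54, 19.38, 30.23, 21.08, 14.92, 10.77, 7.62, 5.46, 3.31, 3.15, 0.00 m³/s; ΣQ_DR = 146.0 m³/s, peak = 30.23 m³/s.
Runoff depth d = ΣQ_DR·Δt / A = 146.0 × 5400 / (158 km²) = 4.990 mm.
The 1-cm UH is the DRH scaled by (10 mm)/d, so U_p = 30.23 × 10/4.990 = 60.6 m³/s.

U_p ≈ 60.6 m³/s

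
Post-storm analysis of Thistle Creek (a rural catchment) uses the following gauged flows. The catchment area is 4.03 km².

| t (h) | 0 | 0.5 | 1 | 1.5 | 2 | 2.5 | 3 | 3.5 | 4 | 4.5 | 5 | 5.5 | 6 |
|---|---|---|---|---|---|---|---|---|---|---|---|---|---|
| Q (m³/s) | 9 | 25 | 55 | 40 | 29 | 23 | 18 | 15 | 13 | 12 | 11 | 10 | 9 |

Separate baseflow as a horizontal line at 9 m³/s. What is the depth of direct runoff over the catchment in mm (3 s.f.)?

d ≈ 67.9 mm

Direct runoff: 0.0, 16.0, 46.0, 31.0, 20.0, 14.0, 9.0, 6.0, 4.0, 3.0, 2.0, 1.0, 0.0 m³/s; ΣQ_DR = 152.0 m³/s.
V = ΣQ_DR · Δt = 152.0 × 1800 s = 2.736 × 10^5 m³.
Over A = 4.03 km², depth = V / A = 67.9 mm.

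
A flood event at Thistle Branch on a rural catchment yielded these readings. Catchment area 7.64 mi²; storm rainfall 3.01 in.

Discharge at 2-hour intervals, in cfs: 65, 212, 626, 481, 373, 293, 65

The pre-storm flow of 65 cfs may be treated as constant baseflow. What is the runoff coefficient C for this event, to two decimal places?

C ≈ 0.22

ΣQ_DR = 1660 cfs; V = ΣQ_DR·Δt = 1.195 × 10^7 ft³.
Runoff depth d = V / A = 0.6734 in.
C = d / P = 0.6734 / 3.01 = 0.22.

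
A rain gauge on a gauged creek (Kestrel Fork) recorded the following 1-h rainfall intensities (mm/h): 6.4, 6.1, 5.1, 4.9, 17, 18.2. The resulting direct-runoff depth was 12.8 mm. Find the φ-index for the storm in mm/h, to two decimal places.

Only the 2 blocks with intensity above φ contribute runoff: 17, 18.2 mm/h.
Σ(I−φ)·Δt = d  ⇒  (17+18.2 − 2φ)·1 = 12.8
φ = (35.20 − 12.8/1) / 2 = 11.20 mm/h.

φ ≈ 11.20 mm/h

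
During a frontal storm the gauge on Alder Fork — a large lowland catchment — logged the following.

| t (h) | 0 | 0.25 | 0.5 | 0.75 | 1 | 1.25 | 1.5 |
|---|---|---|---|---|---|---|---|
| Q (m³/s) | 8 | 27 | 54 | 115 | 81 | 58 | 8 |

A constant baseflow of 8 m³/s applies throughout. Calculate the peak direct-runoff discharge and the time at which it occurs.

Q_p = 107.0 m³/s at t = 0.75 h

Subtracting baseflow gives direct-runoff ordinates: 0.0, 19.0, 46.0, 107.0, 73.0, 50.0, 0.0 m³/s.
The maximum is 107.0 m³/s, occurring at the reading for t = 0.75 h.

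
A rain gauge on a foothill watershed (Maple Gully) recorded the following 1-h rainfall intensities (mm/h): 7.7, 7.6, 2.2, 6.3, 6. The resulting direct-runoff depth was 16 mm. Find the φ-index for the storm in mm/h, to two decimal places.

Only the 4 blocks with intensity above φ contribute runoff: 7.7, 7.6, 6.3, 6 mm/h.
Σ(I−φ)·Δt = d  ⇒  (7.7+7.6+6.3+6 − 4φ)·1 = 16
φ = (27.60 − 16/1) / 4 = 2.90 mm/h.

φ ≈ 2.90 mm/h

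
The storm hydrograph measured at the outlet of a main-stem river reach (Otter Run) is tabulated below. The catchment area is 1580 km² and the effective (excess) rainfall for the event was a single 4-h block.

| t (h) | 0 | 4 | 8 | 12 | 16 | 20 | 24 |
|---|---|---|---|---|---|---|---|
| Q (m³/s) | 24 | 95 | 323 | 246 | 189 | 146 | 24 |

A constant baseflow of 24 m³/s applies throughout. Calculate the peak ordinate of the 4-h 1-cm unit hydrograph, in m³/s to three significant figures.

Direct runoff: 0.0, 71.0, 299.0, 222.0, 165.0, 122.0, 0.0 m³/s; ΣQ_DR = 879.0 m³/s, peak = 299.0 m³/s.
Runoff depth d = ΣQ_DR·Δt / A = 879.0 × 14400 / (1580 km²) = 8.011 mm.
The 1-cm UH is the DRH scaled by (10 mm)/d, so U_p = 299.0 × 10/8.011 = 373 m³/s.

U_p ≈ 373 m³/s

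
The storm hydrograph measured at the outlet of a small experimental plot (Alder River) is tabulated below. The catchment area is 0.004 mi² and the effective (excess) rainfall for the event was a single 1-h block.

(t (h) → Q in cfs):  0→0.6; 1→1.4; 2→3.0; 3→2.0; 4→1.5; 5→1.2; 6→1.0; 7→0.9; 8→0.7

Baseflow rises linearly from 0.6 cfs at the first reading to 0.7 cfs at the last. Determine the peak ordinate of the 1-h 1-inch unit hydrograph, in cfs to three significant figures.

U_p ≈ 0.950 cfs

Direct runoff: 0.00, 0.79, 2.38, 1.36, 0.85, 0.54, 0.33, 0.21, 0.00 cfs; ΣQ_DR = 6.450 cfs, peak = 2.38 cfs.
Runoff depth d = ΣQ_DR·Δt / A = 6.450 × 3600 / (0.004 mi²) = 2.499 in.
The 1-inch UH is the DRH scaled by (1 in)/d, so U_p = 2.38 × 1/2.499 = 0.950 cfs.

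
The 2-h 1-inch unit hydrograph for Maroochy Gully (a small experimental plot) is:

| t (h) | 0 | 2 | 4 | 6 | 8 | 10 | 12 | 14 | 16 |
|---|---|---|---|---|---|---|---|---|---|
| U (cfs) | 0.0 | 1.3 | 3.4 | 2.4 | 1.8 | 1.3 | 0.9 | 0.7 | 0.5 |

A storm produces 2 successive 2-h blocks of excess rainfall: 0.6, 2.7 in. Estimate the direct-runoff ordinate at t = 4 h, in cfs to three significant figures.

Q ≈ 5.55 cfs

By discrete convolution, Q_j = Σ (P_i / 1 in) · U_{j−i}.
At t = 4 h (j=2): Q = (0.6/1)·3.4 + (2.7/1)·1.3 = 5.55 cfs.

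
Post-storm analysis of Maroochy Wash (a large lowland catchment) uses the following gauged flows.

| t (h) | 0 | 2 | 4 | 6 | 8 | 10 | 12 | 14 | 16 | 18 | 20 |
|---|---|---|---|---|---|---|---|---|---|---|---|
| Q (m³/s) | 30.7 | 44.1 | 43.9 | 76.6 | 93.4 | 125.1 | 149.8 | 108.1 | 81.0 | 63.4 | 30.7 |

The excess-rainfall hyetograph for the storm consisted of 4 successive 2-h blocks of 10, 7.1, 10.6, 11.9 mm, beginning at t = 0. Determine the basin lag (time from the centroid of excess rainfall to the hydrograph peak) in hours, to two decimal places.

t_L ≈ 7.77 h

Centroid of excess rainfall: t_c = Σ P_i·t̄_i / ΣP_i = 4.2323 h (block centres at 1, 3, 5, 7 h).
Hydrograph peak occurs at t = 12 h, so basin lag t_L = 12 − 4.2323 = 7.77 h.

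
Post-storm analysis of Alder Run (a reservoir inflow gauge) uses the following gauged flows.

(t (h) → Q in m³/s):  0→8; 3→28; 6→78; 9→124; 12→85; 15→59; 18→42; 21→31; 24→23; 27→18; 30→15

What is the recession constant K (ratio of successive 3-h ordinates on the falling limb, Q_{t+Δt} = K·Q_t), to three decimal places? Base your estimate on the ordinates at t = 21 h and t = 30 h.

Using the recession-limb readings at t = 21 h and t = 30 h: Q falls from 31 to 15 m³/s over 3 intervals.
K = (Q₂/Q₁)^(1/3) = (15/31)^(1/3) = 0.785.

K ≈ 0.785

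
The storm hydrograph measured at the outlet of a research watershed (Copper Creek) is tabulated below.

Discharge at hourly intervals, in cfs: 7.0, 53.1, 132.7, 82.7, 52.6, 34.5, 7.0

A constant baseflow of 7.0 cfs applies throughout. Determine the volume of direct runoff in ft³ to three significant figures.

Direct-runoff ordinates (Q − Q_b): 0.0, 46.1, 125.7, 75.7, 45.6, 27.5, 0.0 cfs.
ΣQ_DR = 320.6 cfs.
With Δt = 1 h = 3600 s, V = ΣQ_DR · Δt = 320.6 × 3600 = 1.15 × 10^6 ft³.

V ≈ 1.15 × 10^6 ft³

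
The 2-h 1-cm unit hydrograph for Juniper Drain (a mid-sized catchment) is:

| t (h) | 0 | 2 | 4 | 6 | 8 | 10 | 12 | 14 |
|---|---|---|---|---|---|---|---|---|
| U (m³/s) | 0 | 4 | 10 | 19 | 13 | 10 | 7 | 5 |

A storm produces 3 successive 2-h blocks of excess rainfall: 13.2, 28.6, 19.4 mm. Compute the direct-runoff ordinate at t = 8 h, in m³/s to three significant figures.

By discrete convolution, Q_j = Σ (P_i / 10 mm) · U_{j−i}.
At t = 8 h (j=4): Q = (13.2/10)·13 + (28.6/10)·19 + (19.4/10)·10 = 90.9 m³/s.

Q ≈ 90.9 m³/s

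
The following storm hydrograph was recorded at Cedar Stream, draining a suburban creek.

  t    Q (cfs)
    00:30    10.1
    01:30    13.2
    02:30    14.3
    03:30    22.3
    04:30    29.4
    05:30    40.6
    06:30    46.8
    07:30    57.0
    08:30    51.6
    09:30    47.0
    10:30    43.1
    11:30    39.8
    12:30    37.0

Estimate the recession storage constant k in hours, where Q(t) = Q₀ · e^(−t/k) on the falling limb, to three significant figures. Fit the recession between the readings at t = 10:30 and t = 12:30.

On the falling limb, Q drops from 43.1 to 37.0 cfs between t = 10:30 and t = 12:30 (Δt = 2 h).
k = −Δt / ln(Q₂/Q₁) = −2 / ln(37.0/43.1) = 13.1 h.

k ≈ 13.1 h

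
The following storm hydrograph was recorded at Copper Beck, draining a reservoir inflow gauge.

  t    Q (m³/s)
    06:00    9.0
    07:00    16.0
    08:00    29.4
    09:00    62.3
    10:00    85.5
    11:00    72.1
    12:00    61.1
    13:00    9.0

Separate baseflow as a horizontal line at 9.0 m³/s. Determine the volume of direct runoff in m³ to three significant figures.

Direct-runoff ordinates (Q − Q_b): 0.0, 7.0, 20.4, 53.3, 76.5, 63.1, 52.1, 0.0 m³/s.
ΣQ_DR = 272.4 m³/s.
With Δt = 1 h = 3600 s, V = ΣQ_DR · Δt = 272.4 × 3600 = 9.81 × 10^5 m³.

V ≈ 9.81 × 10^5 m³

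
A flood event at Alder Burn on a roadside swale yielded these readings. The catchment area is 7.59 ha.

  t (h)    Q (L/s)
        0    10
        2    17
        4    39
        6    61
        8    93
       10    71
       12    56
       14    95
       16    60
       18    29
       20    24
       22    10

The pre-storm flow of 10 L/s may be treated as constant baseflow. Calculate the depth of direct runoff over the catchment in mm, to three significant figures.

d ≈ 42.2 mm

Direct runoff: 0.0, 7.0, 29.0, 51.0, 83.0, 61.0, 46.0, 85.0, 50.0, 19.0, 14.0, 0.0 L/s; ΣQ_DR = 445.0 L/s.
V = ΣQ_DR · Δt = 445.0 × 7200 s = 3.204 × 10^6 L.
Over A = 7.59 ha, depth = V / A = 42.2 mm.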